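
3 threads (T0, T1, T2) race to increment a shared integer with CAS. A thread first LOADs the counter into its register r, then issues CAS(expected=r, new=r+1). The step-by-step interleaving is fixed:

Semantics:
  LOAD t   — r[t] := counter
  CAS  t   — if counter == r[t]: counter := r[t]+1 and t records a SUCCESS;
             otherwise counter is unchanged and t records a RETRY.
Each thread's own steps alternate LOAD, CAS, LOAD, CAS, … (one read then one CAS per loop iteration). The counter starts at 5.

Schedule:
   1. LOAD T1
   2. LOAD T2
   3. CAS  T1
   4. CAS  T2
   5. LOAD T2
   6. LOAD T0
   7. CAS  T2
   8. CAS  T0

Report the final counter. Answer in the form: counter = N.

[1] T1.load  rd  (counter 5, T1.r 5)
[2] T2.load  rd  (counter 5, T2.r 5)
[3] T1.cas  hit  (counter 6, T1.r 5)
[4] T2.cas  miss  (counter 6, T2.r 5)
[5] T2.load  rd  (counter 6, T2.r 6)
[6] T0.load  rd  (counter 6, T0.r 6)
[7] T2.cas  hit  (counter 7, T2.r 6)
[8] T0.cas  miss  (counter 7, T0.r 6)

counter = 7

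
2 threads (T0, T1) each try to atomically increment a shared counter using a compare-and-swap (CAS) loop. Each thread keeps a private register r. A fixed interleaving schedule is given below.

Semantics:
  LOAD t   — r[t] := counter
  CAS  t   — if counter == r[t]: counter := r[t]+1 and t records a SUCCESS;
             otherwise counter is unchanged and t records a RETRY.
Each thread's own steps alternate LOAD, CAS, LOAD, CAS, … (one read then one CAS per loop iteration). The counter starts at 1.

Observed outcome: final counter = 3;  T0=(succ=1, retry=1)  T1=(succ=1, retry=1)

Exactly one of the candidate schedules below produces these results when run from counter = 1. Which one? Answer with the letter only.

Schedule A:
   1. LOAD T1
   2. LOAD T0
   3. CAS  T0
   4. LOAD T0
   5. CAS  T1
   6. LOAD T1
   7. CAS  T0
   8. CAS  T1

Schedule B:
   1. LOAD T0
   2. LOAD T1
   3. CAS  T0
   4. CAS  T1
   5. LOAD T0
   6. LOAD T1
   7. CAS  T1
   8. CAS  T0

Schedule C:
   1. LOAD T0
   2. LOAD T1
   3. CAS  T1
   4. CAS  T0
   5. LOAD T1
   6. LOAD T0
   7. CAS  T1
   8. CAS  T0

Simulating candidate B:
step 1: T0 LOAD ⇒ load; ctr=1 reg=1
step 2: T1 LOAD ⇒ load; ctr=1 reg=1
step 3: T0 CAS ⇒ ok; ctr=2 reg=1
step 4: T1 CAS ⇒ retry; ctr=2 reg=1
step 5: T0 LOAD ⇒ load; ctr=2 reg=2
step 6: T1 LOAD ⇒ load; ctr=2 reg=2
step 7: T1 CAS ⇒ ok; ctr=3 reg=2
step 8: T0 CAS ⇒ retry; ctr=3 reg=2

B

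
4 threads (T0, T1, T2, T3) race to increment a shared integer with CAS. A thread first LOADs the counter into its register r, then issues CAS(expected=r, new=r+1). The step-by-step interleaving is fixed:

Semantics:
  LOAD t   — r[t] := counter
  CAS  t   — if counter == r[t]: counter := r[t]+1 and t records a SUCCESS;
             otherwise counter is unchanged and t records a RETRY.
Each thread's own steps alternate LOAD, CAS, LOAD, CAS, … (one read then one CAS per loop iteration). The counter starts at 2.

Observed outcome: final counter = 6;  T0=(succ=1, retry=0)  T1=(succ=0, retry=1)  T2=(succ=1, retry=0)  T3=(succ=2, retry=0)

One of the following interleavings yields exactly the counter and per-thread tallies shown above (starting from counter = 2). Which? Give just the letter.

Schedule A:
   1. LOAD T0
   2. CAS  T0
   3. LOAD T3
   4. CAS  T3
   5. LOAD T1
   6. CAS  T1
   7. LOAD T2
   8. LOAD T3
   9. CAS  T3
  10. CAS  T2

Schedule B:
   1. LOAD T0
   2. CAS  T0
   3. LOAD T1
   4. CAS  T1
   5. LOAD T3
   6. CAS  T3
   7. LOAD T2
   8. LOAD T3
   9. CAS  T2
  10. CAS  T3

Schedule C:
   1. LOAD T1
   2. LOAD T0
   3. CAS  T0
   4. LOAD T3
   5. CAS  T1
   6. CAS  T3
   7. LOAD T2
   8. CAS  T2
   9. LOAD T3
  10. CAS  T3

C

Run C:
[1] T1.load  rd  (counter 2, T1.r 2)
[2] T0.load  rd  (counter 2, T0.r 2)
[3] T0.cas  hit  (counter 3, T0.r 2)
[4] T3.load  rd  (counter 3, T3.r 3)
[5] T1.cas  miss  (counter 3, T1.r 2)
[6] T3.cas  hit  (counter 4, T3.r 3)
[7] T2.load  rd  (counter 4, T2.r 4)
[8] T2.cas  hit  (counter 5, T2.r 4)
[9] T3.load  rd  (counter 5, T3.r 5)
[10] T3.cas  hit  (counter 6, T3.r 5)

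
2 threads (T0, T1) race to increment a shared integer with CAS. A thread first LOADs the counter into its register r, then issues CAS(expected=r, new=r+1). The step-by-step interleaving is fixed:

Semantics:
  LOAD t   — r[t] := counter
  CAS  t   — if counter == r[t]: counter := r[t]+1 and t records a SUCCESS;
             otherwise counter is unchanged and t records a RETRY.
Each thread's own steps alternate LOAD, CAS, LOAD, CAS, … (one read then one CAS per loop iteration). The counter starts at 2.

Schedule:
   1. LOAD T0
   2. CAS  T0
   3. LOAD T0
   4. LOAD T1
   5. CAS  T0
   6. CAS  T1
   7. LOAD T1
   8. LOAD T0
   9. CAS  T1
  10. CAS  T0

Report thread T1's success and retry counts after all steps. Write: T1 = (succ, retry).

1. LOAD T0 → mem=2 r[T0]=2 [LOAD]
2. CAS T0 → mem=3 r[T0]=2 [OK]
3. LOAD T0 → mem=3 r[T0]=3 [LOAD]
4. LOAD T1 → mem=3 r[T1]=3 [LOAD]
5. CAS T0 → mem=4 r[T0]=3 [OK]
6. CAS T1 → mem=4 r[T1]=3 [RETRY]
7. LOAD T1 → mem=4 r[T1]=4 [LOAD]
8. LOAD T0 → mem=4 r[T0]=4 [LOAD]
9. CAS T1 → mem=5 r[T1]=4 [OK]
10. CAS T0 → mem=5 r[T0]=4 [RETRY]

T1 = (1, 1)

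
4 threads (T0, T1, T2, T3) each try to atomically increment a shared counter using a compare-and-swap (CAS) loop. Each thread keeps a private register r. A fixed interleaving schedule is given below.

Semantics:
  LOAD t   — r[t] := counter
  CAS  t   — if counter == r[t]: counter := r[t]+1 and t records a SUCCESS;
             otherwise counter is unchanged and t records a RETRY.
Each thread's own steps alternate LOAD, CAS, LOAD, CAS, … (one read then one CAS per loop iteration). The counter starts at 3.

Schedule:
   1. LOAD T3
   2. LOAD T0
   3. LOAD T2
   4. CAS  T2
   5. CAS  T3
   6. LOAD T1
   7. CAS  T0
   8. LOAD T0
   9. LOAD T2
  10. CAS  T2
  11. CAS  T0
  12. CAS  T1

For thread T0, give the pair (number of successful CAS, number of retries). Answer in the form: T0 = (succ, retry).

T0 = (0, 2)

#1 T3 reads 3
#2 T0 reads 3
#3 T2 reads 3
#4 T2 CAS(3→4) writes; counter now 4
#5 T3 CAS(3→4) fails; counter now 4
#6 T1 reads 4
#7 T0 CAS(3→4) fails; counter now 4
#8 T0 reads 4
#9 T2 reads 4
#10 T2 CAS(4→5) writes; counter now 5
#11 T0 CAS(4→5) fails; counter now 5
#12 T1 CAS(4→5) fails; counter now 5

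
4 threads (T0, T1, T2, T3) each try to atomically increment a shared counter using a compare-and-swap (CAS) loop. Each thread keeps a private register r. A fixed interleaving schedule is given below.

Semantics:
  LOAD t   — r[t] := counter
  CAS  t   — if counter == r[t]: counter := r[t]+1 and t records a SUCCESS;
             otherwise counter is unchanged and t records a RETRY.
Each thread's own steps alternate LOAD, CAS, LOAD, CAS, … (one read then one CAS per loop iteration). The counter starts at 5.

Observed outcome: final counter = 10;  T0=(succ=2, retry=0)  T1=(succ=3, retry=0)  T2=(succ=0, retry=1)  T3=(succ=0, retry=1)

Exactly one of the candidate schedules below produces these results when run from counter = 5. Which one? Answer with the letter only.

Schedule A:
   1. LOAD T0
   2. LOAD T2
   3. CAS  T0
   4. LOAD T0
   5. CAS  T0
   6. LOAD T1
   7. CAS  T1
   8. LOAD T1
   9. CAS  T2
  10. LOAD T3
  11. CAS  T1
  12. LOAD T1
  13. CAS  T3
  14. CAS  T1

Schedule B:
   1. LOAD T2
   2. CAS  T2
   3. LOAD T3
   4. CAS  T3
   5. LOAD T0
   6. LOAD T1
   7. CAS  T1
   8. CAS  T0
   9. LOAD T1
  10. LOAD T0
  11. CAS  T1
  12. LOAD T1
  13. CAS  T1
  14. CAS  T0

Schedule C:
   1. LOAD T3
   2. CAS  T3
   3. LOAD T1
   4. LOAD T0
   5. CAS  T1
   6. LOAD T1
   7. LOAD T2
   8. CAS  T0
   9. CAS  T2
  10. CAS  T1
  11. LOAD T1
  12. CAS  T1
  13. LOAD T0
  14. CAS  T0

Run A:
[1] T0.load  rd  (counter 5, T0.r 5)
[2] T2.load  rd  (counter 5, T2.r 5)
[3] T0.cas  hit  (counter 6, T0.r 5)
[4] T0.load  rd  (counter 6, T0.r 6)
[5] T0.cas  hit  (counter 7, T0.r 6)
[6] T1.load  rd  (counter 7, T1.r 7)
[7] T1.cas  hit  (counter 8, T1.r 7)
[8] T1.load  rd  (counter 8, T1.r 8)
[9] T2.cas  miss  (counter 8, T2.r 5)
[10] T3.load  rd  (counter 8, T3.r 8)
[11] T1.cas  hit  (counter 9, T1.r 8)
[12] T1.load  rd  (counter 9, T1.r 9)
[13] T3.cas  miss  (counter 9, T3.r 8)
[14] T1.cas  hit  (counter 10, T1.r 9)

A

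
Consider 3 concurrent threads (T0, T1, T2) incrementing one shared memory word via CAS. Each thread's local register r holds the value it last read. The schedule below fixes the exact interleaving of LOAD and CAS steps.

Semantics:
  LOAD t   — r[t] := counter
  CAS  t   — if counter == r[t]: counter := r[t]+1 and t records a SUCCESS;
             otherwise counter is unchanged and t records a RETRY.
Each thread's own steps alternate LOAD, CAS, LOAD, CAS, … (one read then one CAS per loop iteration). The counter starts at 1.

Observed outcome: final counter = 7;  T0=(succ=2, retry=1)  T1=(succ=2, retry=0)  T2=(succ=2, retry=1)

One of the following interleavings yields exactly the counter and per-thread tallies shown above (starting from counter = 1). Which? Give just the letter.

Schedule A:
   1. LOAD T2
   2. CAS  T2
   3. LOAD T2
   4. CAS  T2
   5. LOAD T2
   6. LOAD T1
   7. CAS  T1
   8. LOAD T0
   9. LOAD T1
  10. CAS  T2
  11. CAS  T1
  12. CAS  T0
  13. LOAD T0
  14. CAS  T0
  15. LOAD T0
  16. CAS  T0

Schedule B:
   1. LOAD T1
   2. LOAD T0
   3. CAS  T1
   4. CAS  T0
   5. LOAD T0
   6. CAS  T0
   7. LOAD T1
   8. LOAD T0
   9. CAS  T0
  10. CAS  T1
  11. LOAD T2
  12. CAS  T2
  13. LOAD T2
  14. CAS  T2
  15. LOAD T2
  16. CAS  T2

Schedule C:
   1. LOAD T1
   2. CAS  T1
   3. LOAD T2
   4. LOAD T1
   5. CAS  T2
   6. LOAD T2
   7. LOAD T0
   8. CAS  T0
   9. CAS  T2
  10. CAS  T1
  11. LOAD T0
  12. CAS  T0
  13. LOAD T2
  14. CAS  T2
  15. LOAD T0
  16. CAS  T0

A

Simulating candidate A:
step 1: T2 LOAD ⇒ load; ctr=1 reg=1
step 2: T2 CAS ⇒ ok; ctr=2 reg=1
step 3: T2 LOAD ⇒ load; ctr=2 reg=2
step 4: T2 CAS ⇒ ok; ctr=3 reg=2
step 5: T2 LOAD ⇒ load; ctr=3 reg=3
step 6: T1 LOAD ⇒ load; ctr=3 reg=3
step 7: T1 CAS ⇒ ok; ctr=4 reg=3
step 8: T0 LOAD ⇒ load; ctr=4 reg=4
step 9: T1 LOAD ⇒ load; ctr=4 reg=4
step 10: T2 CAS ⇒ retry; ctr=4 reg=3
step 11: T1 CAS ⇒ ok; ctr=5 reg=4
step 12: T0 CAS ⇒ retry; ctr=5 reg=4
step 13: T0 LOAD ⇒ load; ctr=5 reg=5
step 14: T0 CAS ⇒ ok; ctr=6 reg=5
step 15: T0 LOAD ⇒ load; ctr=6 reg=6
step 16: T0 CAS ⇒ ok; ctr=7 reg=6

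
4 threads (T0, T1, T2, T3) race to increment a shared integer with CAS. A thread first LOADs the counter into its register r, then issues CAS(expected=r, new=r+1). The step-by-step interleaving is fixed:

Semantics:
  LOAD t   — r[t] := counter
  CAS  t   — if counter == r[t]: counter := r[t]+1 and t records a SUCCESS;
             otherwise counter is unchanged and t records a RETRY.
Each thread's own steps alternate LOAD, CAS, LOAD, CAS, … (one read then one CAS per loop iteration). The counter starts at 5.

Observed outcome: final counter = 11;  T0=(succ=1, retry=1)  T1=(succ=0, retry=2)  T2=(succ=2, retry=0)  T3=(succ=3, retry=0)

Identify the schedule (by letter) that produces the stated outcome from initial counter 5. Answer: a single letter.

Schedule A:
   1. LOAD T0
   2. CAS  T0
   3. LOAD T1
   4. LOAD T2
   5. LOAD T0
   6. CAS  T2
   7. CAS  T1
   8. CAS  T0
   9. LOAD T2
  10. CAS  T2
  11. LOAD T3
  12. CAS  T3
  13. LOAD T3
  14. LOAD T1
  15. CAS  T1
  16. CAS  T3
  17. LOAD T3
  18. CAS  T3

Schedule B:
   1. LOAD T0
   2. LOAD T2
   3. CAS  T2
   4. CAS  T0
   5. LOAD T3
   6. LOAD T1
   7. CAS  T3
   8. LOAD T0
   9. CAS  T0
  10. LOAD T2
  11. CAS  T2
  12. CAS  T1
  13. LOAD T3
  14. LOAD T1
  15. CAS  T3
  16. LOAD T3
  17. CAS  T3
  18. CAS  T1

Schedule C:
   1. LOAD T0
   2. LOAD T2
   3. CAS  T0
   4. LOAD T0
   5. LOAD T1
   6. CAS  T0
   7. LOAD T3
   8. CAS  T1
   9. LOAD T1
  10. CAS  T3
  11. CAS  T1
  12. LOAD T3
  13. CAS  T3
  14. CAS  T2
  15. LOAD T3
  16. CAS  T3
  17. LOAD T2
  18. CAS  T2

Run B:
[1] T0.load  rd  (counter 5, T0.r 5)
[2] T2.load  rd  (counter 5, T2.r 5)
[3] T2.cas  hit  (counter 6, T2.r 5)
[4] T0.cas  miss  (counter 6, T0.r 5)
[5] T3.load  rd  (counter 6, T3.r 6)
[6] T1.load  rd  (counter 6, T1.r 6)
[7] T3.cas  hit  (counter 7, T3.r 6)
[8] T0.load  rd  (counter 7, T0.r 7)
[9] T0.cas  hit  (counter 8, T0.r 7)
[10] T2.load  rd  (counter 8, T2.r 8)
[11] T2.cas  hit  (counter 9, T2.r 8)
[12] T1.cas  miss  (counter 9, T1.r 6)
[13] T3.load  rd  (counter 9, T3.r 9)
[14] T1.load  rd  (counter 9, T1.r 9)
[15] T3.cas  hit  (counter 10, T3.r 9)
[16] T3.load  rd  (counter 10, T3.r 10)
[17] T3.cas  hit  (counter 11, T3.r 10)
[18] T1.cas  miss  (counter 11, T1.r 9)

B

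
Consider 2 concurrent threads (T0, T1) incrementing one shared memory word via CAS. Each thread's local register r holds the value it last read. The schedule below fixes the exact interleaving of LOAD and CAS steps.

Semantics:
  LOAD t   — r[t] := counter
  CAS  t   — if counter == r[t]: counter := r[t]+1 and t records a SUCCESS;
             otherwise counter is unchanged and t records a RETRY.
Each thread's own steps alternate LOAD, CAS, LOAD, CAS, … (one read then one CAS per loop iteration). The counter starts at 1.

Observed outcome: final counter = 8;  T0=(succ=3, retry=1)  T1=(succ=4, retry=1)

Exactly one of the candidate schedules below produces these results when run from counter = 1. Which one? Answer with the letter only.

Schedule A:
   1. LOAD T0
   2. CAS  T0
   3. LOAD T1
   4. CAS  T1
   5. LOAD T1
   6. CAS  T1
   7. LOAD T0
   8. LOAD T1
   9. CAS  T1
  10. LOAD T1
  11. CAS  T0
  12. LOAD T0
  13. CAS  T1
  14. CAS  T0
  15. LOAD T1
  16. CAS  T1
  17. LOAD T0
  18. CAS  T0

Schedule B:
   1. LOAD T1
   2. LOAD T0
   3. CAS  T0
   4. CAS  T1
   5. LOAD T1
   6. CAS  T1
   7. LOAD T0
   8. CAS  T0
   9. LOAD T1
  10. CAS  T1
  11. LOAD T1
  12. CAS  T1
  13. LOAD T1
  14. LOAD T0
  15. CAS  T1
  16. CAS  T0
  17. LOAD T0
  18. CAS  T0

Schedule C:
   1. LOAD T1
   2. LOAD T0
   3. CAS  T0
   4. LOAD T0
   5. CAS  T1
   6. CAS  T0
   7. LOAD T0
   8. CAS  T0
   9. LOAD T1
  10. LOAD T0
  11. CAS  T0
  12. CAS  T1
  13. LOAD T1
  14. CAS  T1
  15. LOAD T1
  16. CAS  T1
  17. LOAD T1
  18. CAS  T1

B

Simulating candidate B:
step 1: T1 LOAD ⇒ load; ctr=1 reg=1
step 2: T0 LOAD ⇒ load; ctr=1 reg=1
step 3: T0 CAS ⇒ ok; ctr=2 reg=1
step 4: T1 CAS ⇒ retry; ctr=2 reg=1
step 5: T1 LOAD ⇒ load; ctr=2 reg=2
step 6: T1 CAS ⇒ ok; ctr=3 reg=2
step 7: T0 LOAD ⇒ load; ctr=3 reg=3
step 8: T0 CAS ⇒ ok; ctr=4 reg=3
step 9: T1 LOAD ⇒ load; ctr=4 reg=4
step 10: T1 CAS ⇒ ok; ctr=5 reg=4
step 11: T1 LOAD ⇒ load; ctr=5 reg=5
step 12: T1 CAS ⇒ ok; ctr=6 reg=5
step 13: T1 LOAD ⇒ load; ctr=6 reg=6
step 14: T0 LOAD ⇒ load; ctr=6 reg=6
step 15: T1 CAS ⇒ ok; ctr=7 reg=6
step 16: T0 CAS ⇒ retry; ctr=7 reg=6
step 17: T0 LOAD ⇒ load; ctr=7 reg=7
step 18: T0 CAS ⇒ ok; ctr=8 reg=7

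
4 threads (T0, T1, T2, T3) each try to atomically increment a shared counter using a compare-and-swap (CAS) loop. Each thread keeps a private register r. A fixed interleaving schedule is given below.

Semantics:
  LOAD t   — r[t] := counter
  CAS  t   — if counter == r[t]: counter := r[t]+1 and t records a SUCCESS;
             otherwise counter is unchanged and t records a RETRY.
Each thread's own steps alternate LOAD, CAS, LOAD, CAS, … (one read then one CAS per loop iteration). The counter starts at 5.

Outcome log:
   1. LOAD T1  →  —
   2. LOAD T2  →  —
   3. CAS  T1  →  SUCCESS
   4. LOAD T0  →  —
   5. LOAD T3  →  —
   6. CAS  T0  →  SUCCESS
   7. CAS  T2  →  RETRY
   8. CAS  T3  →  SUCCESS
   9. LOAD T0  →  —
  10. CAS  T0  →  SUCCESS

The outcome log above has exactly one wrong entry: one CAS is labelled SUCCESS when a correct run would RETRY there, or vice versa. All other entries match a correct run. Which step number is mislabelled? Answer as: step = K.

Re-executing:
T1 LOAD — after: cnt=5, r=5 — load
T2 LOAD — after: cnt=5, r=5 — load
T1 CAS — after: cnt=6, r=5 — ok
T0 LOAD — after: cnt=6, r=6 — load
T3 LOAD — after: cnt=6, r=6 — load
T0 CAS — after: cnt=7, r=6 — ok
T2 CAS — after: cnt=7, r=5 — retry
T3 CAS — after: cnt=7, r=6 — retry
T0 LOAD — after: cnt=7, r=7 — load
T0 CAS — after: cnt=8, r=7 — ok
Flip is step 8.

step = 8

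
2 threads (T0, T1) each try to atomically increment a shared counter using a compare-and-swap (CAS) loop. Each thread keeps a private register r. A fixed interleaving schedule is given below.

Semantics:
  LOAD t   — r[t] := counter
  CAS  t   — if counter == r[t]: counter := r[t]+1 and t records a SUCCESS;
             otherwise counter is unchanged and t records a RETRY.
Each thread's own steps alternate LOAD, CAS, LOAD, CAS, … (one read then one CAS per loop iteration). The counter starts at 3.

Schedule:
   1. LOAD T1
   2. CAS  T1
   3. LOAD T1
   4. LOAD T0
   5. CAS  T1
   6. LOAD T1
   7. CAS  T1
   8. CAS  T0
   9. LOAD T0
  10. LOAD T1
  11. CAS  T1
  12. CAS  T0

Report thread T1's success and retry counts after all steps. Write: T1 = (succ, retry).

T1 = (4, 0)

   1) LOAD T1:  M=3  r_T1=3
   2) CAS  T1:  M=4  r_T1=3 ✓
   3) LOAD T1:  M=4  r_T1=4
   4) LOAD T0:  M=4  r_T0=4
   5) CAS  T1:  M=5  r_T1=4 ✓
   6) LOAD T1:  M=5  r_T1=5
   7) CAS  T1:  M=6  r_T1=5 ✓
   8) CAS  T0:  M=6  r_T0=4 ✗
   9) LOAD T0:  M=6  r_T0=6
  10) LOAD T1:  M=6  r_T1=6
  11) CAS  T1:  M=7  r_T1=6 ✓
  12) CAS  T0:  M=7  r_T0=6 ✗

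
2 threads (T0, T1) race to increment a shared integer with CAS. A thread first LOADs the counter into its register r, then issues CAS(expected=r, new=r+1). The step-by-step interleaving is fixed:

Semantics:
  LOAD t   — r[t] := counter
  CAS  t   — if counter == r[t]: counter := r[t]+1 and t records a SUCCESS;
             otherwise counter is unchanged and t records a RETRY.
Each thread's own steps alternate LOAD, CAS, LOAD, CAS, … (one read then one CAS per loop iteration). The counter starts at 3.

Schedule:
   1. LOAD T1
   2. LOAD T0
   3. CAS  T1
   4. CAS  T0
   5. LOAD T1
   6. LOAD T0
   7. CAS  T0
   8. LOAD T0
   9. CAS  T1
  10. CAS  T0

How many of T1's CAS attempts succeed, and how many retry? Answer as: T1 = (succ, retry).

T1 = (1, 1)

#1 T1 reads 3
#2 T0 reads 3
#3 T1 CAS(3→4) writes; counter now 4
#4 T0 CAS(3→4) fails; counter now 4
#5 T1 reads 4
#6 T0 reads 4
#7 T0 CAS(4→5) writes; counter now 5
#8 T0 reads 5
#9 T1 CAS(4→5) fails; counter now 5
#10 T0 CAS(5→6) writes; counter now 6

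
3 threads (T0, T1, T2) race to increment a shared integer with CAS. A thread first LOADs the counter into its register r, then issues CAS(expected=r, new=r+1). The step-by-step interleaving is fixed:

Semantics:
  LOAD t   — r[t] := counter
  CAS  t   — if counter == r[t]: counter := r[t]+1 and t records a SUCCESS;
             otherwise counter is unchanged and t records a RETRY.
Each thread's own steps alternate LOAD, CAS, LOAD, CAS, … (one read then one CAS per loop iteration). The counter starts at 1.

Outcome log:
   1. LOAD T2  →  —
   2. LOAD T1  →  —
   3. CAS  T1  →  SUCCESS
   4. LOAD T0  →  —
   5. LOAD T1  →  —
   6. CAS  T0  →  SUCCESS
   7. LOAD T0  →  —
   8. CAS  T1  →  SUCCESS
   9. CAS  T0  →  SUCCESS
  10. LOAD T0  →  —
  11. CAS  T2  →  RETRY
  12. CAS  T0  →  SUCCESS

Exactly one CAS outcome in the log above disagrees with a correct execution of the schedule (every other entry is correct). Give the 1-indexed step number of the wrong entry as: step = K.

Re-executing:
step 1: T2 LOAD ⇒ load; ctr=1 reg=1
step 2: T1 LOAD ⇒ load; ctr=1 reg=1
step 3: T1 CAS ⇒ ok; ctr=2 reg=1
step 4: T0 LOAD ⇒ load; ctr=2 reg=2
step 5: T1 LOAD ⇒ load; ctr=2 reg=2
step 6: T0 CAS ⇒ ok; ctr=3 reg=2
step 7: T0 LOAD ⇒ load; ctr=3 reg=3
step 8: T1 CAS ⇒ retry; ctr=3 reg=2
step 9: T0 CAS ⇒ ok; ctr=4 reg=3
step 10: T0 LOAD ⇒ load; ctr=4 reg=4
step 11: T2 CAS ⇒ retry; ctr=4 reg=1
step 12: T0 CAS ⇒ ok; ctr=5 reg=4
Mismatch at 8.

step = 8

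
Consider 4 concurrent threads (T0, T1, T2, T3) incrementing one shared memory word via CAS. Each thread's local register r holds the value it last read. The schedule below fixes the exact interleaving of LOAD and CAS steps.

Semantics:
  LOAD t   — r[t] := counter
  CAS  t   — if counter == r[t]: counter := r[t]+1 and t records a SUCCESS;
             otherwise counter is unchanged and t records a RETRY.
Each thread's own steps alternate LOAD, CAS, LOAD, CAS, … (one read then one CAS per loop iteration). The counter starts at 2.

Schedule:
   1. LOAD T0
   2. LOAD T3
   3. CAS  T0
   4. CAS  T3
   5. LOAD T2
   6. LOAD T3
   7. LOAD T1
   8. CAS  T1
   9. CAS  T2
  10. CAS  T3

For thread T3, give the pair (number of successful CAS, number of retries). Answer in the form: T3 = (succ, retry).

step 1: T0 LOAD ⇒ load; ctr=2 reg=2
step 2: T3 LOAD ⇒ load; ctr=2 reg=2
step 3: T0 CAS ⇒ ok; ctr=3 reg=2
step 4: T3 CAS ⇒ retry; ctr=3 reg=2
step 5: T2 LOAD ⇒ load; ctr=3 reg=3
step 6: T3 LOAD ⇒ load; ctr=3 reg=3
step 7: T1 LOAD ⇒ load; ctr=3 reg=3
step 8: T1 CAS ⇒ ok; ctr=4 reg=3
step 9: T2 CAS ⇒ retry; ctr=4 reg=3
step 10: T3 CAS ⇒ retry; ctr=4 reg=3

T3 = (0, 2)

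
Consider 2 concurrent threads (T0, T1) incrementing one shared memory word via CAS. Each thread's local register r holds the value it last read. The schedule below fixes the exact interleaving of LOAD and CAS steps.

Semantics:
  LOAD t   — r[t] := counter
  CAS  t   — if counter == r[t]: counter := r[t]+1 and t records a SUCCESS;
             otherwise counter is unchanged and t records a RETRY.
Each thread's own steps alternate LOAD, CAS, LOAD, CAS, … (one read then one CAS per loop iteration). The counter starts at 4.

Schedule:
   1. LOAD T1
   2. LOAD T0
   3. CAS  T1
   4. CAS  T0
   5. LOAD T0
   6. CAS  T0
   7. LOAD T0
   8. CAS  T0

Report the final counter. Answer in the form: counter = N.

T1 LOAD — after: cnt=4, r=4 — load
T0 LOAD — after: cnt=4, r=4 — load
T1 CAS — after: cnt=5, r=4 — ok
T0 CAS — after: cnt=5, r=4 — retry
T0 LOAD — after: cnt=5, r=5 — load
T0 CAS — after: cnt=6, r=5 — ok
T0 LOAD — after: cnt=6, r=6 — load
T0 CAS — after: cnt=7, r=6 — ok

counter = 7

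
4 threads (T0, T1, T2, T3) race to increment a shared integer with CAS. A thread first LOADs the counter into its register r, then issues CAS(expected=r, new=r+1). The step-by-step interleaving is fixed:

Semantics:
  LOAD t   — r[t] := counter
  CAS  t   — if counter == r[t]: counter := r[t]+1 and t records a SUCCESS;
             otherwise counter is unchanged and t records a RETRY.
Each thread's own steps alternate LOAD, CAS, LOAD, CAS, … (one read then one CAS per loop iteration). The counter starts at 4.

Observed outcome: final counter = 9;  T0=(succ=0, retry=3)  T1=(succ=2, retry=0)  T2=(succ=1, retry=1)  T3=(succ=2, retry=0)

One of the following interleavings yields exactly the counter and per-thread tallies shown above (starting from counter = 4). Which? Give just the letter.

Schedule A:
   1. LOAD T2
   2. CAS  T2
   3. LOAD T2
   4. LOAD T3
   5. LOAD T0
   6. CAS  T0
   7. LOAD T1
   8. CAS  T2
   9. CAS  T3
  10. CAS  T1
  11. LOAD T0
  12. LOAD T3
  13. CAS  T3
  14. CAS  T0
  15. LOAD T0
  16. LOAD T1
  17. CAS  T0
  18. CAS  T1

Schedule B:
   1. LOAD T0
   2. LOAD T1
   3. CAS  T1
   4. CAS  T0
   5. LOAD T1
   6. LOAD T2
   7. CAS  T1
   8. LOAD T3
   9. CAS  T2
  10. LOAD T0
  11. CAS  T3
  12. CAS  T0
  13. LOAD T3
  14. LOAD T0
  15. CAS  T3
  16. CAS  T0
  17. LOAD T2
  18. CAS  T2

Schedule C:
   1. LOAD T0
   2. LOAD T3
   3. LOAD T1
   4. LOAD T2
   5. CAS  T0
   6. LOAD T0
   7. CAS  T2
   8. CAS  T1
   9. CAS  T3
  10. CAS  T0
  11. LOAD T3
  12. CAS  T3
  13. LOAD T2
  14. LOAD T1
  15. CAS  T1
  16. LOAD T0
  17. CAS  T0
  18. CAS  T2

B

Tracing schedule B:
1. LOAD T0 → mem=4 r[T0]=4 [LOAD]
2. LOAD T1 → mem=4 r[T1]=4 [LOAD]
3. CAS T1 → mem=5 r[T1]=4 [OK]
4. CAS T0 → mem=5 r[T0]=4 [RETRY]
5. LOAD T1 → mem=5 r[T1]=5 [LOAD]
6. LOAD T2 → mem=5 r[T2]=5 [LOAD]
7. CAS T1 → mem=6 r[T1]=5 [OK]
8. LOAD T3 → mem=6 r[T3]=6 [LOAD]
9. CAS T2 → mem=6 r[T2]=5 [RETRY]
10. LOAD T0 → mem=6 r[T0]=6 [LOAD]
11. CAS T3 → mem=7 r[T3]=6 [OK]
12. CAS T0 → mem=7 r[T0]=6 [RETRY]
13. LOAD T3 → mem=7 r[T3]=7 [LOAD]
14. LOAD T0 → mem=7 r[T0]=7 [LOAD]
15. CAS T3 → mem=8 r[T3]=7 [OK]
16. CAS T0 → mem=8 r[T0]=7 [RETRY]
17. LOAD T2 → mem=8 r[T2]=8 [LOAD]
18. CAS T2 → mem=9 r[T2]=8 [OK]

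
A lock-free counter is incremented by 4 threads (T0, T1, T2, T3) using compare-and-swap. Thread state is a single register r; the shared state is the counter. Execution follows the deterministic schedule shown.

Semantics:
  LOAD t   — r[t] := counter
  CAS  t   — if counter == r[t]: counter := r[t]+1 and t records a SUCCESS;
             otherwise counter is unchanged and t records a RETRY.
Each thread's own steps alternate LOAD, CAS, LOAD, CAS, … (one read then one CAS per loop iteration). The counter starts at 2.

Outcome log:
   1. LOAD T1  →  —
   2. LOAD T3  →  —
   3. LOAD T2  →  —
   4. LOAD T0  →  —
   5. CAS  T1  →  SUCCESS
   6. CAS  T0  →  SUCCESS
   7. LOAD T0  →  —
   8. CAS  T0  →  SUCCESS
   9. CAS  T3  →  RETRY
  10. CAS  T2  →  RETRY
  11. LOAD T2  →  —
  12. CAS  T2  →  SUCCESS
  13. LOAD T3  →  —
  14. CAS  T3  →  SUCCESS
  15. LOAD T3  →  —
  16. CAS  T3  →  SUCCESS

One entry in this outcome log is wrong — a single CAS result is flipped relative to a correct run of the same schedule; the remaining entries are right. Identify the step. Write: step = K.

Re-executing:
[1] T1.load  rd  (counter 2, T1.r 2)
[2] T3.load  rd  (counter 2, T3.r 2)
[3] T2.load  rd  (counter 2, T2.r 2)
[4] T0.load  rd  (counter 2, T0.r 2)
[5] T1.cas  hit  (counter 3, T1.r 2)
[6] T0.cas  miss  (counter 3, T0.r 2)
[7] T0.load  rd  (counter 3, T0.r 3)
[8] T0.cas  hit  (counter 4, T0.r 3)
[9] T3.cas  miss  (counter 4, T3.r 2)
[10] T2.cas  miss  (counter 4, T2.r 2)
[11] T2.load  rd  (counter 4, T2.r 4)
[12] T2.cas  hit  (counter 5, T2.r 4)
[13] T3.load  rd  (counter 5, T3.r 5)
[14] T3.cas  hit  (counter 6, T3.r 5)
[15] T3.load  rd  (counter 6, T3.r 6)
[16] T3.cas  hit  (counter 7, T3.r 6)
Log disagrees first at step 6.

step = 6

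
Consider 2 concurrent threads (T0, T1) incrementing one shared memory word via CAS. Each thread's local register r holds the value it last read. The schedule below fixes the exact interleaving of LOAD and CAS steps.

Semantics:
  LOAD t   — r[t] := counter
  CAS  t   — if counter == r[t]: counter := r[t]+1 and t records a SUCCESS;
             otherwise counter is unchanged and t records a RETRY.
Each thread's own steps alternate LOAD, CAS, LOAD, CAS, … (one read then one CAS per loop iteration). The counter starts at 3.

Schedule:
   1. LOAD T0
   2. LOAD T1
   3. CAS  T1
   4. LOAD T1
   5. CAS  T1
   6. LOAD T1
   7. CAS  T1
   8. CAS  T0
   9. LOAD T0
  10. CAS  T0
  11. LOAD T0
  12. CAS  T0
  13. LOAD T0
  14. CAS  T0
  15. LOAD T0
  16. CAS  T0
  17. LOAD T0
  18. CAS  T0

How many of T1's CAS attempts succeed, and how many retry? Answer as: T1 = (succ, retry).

T1 = (3, 0)

[1] T0.load  rd  (counter 3, T0.r 3)
[2] T1.load  rd  (counter 3, T1.r 3)
[3] T1.cas  hit  (counter 4, T1.r 3)
[4] T1.load  rd  (counter 4, T1.r 4)
[5] T1.cas  hit  (counter 5, T1.r 4)
[6] T1.load  rd  (counter 5, T1.r 5)
[7] T1.cas  hit  (counter 6, T1.r 5)
[8] T0.cas  miss  (counter 6, T0.r 3)
[9] T0.load  rd  (counter 6, T0.r 6)
[10] T0.cas  hit  (counter 7, T0.r 6)
[11] T0.load  rd  (counter 7, T0.r 7)
[12] T0.cas  hit  (counter 8, T0.r 7)
[13] T0.load  rd  (counter 8, T0.r 8)
[14] T0.cas  hit  (counter 9, T0.r 8)
[15] T0.load  rd  (counter 9, T0.r 9)
[16] T0.cas  hit  (counter 10, T0.r 9)
[17] T0.load  rd  (counter 10, T0.r 10)
[18] T0.cas  hit  (counter 11, T0.r 10)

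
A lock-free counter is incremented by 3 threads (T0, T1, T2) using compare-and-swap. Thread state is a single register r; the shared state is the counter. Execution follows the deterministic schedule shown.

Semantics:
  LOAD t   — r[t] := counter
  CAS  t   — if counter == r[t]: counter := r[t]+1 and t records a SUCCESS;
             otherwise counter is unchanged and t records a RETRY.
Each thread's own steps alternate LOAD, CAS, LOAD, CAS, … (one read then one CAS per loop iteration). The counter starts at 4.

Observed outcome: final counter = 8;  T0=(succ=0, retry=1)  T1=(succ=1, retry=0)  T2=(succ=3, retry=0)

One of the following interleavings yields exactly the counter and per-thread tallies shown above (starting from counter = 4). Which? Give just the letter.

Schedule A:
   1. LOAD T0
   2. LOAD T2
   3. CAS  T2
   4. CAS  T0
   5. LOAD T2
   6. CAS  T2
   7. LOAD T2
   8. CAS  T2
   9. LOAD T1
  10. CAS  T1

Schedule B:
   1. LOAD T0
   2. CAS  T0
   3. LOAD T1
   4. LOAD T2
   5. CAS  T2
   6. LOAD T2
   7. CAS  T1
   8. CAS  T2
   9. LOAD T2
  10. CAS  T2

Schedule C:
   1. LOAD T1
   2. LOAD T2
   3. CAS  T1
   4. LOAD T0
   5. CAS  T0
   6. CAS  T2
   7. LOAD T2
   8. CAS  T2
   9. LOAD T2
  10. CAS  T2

Tracing schedule A:
[1] T0.load  rd  (counter 4, T0.r 4)
[2] T2.load  rd  (counter 4, T2.r 4)
[3] T2.cas  hit  (counter 5, T2.r 4)
[4] T0.cas  miss  (counter 5, T0.r 4)
[5] T2.load  rd  (counter 5, T2.r 5)
[6] T2.cas  hit  (counter 6, T2.r 5)
[7] T2.load  rd  (counter 6, T2.r 6)
[8] T2.cas  hit  (counter 7, T2.r 6)
[9] T1.load  rd  (counter 7, T1.r 7)
[10] T1.cas  hit  (counter 8, T1.r 7)

A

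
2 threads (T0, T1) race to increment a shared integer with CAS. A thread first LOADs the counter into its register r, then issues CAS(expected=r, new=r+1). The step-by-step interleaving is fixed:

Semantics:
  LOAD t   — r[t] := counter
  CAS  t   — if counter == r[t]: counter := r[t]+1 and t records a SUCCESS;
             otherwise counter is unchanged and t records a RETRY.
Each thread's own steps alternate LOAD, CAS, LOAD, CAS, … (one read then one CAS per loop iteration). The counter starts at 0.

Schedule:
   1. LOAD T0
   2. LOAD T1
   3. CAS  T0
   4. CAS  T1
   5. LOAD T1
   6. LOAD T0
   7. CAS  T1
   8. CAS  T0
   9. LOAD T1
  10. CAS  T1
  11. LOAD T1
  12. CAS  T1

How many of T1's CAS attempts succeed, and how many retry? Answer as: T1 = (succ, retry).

T1 = (3, 1)

#1 T0 reads 0
#2 T1 reads 0
#3 T0 CAS(0→1) writes; counter now 1
#4 T1 CAS(0→1) fails; counter now 1
#5 T1 reads 1
#6 T0 reads 1
#7 T1 CAS(1→2) writes; counter now 2
#8 T0 CAS(1→2) fails; counter now 2
#9 T1 reads 2
#10 T1 CAS(2→3) writes; counter now 3
#11 T1 reads 3
#12 T1 CAS(3→4) writes; counter now 4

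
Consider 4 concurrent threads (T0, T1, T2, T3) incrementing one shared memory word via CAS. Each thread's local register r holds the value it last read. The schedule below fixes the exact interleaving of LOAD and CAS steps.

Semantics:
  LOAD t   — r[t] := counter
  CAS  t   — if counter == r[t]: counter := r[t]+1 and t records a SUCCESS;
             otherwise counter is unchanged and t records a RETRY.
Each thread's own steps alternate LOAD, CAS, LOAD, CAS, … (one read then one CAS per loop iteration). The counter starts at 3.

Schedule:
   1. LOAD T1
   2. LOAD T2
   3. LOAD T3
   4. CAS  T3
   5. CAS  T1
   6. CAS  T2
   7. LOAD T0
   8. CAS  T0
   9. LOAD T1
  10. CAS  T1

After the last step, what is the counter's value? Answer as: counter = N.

counter = 6

T1 LOAD — after: cnt=3, r=3 — load
T2 LOAD — after: cnt=3, r=3 — load
T3 LOAD — after: cnt=3, r=3 — load
T3 CAS — after: cnt=4, r=3 — ok
T1 CAS — after: cnt=4, r=3 — retry
T2 CAS — after: cnt=4, r=3 — retry
T0 LOAD — after: cnt=4, r=4 — load
T0 CAS — after: cnt=5, r=4 — ok
T1 LOAD — after: cnt=5, r=5 — load
T1 CAS — after: cnt=6, r=5 — ok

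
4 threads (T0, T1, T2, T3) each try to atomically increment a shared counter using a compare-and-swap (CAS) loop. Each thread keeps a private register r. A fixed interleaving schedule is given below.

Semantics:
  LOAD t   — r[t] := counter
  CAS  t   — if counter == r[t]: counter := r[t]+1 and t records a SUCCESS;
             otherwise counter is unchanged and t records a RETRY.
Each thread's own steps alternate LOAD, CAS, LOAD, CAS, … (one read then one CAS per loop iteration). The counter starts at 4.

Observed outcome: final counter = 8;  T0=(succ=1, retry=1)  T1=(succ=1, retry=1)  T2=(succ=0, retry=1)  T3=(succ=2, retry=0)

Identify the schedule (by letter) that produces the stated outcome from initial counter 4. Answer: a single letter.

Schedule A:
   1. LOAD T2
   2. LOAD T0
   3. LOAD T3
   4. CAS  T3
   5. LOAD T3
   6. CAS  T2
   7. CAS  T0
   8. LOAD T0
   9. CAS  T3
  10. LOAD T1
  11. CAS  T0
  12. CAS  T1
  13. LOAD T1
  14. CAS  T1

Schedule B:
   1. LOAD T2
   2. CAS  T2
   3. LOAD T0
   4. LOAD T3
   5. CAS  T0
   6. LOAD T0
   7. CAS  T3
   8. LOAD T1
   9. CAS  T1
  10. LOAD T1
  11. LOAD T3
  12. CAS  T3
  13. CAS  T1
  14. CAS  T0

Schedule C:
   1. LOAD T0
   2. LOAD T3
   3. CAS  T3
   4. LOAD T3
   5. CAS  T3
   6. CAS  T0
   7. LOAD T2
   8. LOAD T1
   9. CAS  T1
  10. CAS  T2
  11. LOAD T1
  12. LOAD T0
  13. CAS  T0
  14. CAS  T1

Simulating candidate C:
[1] T0.load  rd  (counter 4, T0.r 4)
[2] T3.load  rd  (counter 4, T3.r 4)
[3] T3.cas  hit  (counter 5, T3.r 4)
[4] T3.load  rd  (counter 5, T3.r 5)
[5] T3.cas  hit  (counter 6, T3.r 5)
[6] T0.cas  miss  (counter 6, T0.r 4)
[7] T2.load  rd  (counter 6, T2.r 6)
[8] T1.load  rd  (counter 6, T1.r 6)
[9] T1.cas  hit  (counter 7, T1.r 6)
[10] T2.cas  miss  (counter 7, T2.r 6)
[11] T1.load  rd  (counter 7, T1.r 7)
[12] T0.load  rd  (counter 7, T0.r 7)
[13] T0.cas  hit  (counter 8, T0.r 7)
[14] T1.cas  miss  (counter 8, T1.r 7)

C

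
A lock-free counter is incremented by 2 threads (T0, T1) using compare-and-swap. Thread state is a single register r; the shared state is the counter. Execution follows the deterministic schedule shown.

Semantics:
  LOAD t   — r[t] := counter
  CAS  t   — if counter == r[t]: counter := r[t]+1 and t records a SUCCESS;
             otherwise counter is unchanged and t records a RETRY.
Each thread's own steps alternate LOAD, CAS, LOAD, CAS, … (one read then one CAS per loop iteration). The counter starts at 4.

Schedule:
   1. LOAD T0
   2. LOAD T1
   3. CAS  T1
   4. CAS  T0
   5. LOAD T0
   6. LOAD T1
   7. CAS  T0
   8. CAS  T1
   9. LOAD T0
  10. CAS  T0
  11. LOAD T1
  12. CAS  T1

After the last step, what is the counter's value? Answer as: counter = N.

counter = 8

#1 T0 reads 4
#2 T1 reads 4
#3 T1 CAS(4→5) writes; counter now 5
#4 T0 CAS(4→5) fails; counter now 5
#5 T0 reads 5
#6 T1 reads 5
#7 T0 CAS(5→6) writes; counter now 6
#8 T1 CAS(5→6) fails; counter now 6
#9 T0 reads 6
#10 T0 CAS(6→7) writes; counter now 7
#11 T1 reads 7
#12 T1 CAS(7→8) writes; counter now 8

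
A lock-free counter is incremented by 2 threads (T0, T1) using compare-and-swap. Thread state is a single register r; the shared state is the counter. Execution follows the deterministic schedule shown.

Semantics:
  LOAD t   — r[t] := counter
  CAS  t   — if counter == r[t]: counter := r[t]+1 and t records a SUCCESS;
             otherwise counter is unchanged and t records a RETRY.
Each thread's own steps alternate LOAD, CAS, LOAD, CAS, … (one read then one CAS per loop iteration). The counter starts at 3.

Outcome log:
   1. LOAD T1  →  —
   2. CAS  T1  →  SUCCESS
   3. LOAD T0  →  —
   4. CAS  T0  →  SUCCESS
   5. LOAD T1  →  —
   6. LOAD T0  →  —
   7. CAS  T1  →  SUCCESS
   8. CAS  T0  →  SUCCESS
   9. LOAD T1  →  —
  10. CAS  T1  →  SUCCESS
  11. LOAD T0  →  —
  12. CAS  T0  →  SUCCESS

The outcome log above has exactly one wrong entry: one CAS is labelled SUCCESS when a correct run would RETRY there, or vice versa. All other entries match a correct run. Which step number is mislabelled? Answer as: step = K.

Re-executing:
1. LOAD T1 → mem=3 r[T1]=3 [LOAD]
2. CAS T1 → mem=4 r[T1]=3 [OK]
3. LOAD T0 → mem=4 r[T0]=4 [LOAD]
4. CAS T0 → mem=5 r[T0]=4 [OK]
5. LOAD T1 → mem=5 r[T1]=5 [LOAD]
6. LOAD T0 → mem=5 r[T0]=5 [LOAD]
7. CAS T1 → mem=6 r[T1]=5 [OK]
8. CAS T0 → mem=6 r[T0]=5 [RETRY]
9. LOAD T1 → mem=6 r[T1]=6 [LOAD]
10. CAS T1 → mem=7 r[T1]=6 [OK]
11. LOAD T0 → mem=7 r[T0]=7 [LOAD]
12. CAS T0 → mem=8 r[T0]=7 [OK]
Mismatch at 8.

step = 8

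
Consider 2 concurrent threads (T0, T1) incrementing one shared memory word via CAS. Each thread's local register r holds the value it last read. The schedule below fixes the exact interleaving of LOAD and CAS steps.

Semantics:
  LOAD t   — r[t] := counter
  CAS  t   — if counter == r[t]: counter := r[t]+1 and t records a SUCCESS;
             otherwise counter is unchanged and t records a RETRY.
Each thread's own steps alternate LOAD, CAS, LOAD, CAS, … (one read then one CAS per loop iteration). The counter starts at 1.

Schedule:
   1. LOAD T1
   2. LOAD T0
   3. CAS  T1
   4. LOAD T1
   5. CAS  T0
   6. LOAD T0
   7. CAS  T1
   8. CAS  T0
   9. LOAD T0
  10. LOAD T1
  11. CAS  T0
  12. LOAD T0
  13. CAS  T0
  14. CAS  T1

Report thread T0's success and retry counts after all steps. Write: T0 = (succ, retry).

T0 = (2, 2)

step 1: T1 LOAD ⇒ load; ctr=1 reg=1
step 2: T0 LOAD ⇒ load; ctr=1 reg=1
step 3: T1 CAS ⇒ ok; ctr=2 reg=1
step 4: T1 LOAD ⇒ load; ctr=2 reg=2
step 5: T0 CAS ⇒ retry; ctr=2 reg=1
step 6: T0 LOAD ⇒ load; ctr=2 reg=2
step 7: T1 CAS ⇒ ok; ctr=3 reg=2
step 8: T0 CAS ⇒ retry; ctr=3 reg=2
step 9: T0 LOAD ⇒ load; ctr=3 reg=3
step 10: T1 LOAD ⇒ load; ctr=3 reg=3
step 11: T0 CAS ⇒ ok; ctr=4 reg=3
step 12: T0 LOAD ⇒ load; ctr=4 reg=4
step 13: T0 CAS ⇒ ok; ctr=5 reg=4
step 14: T1 CAS ⇒ retry; ctr=5 reg=3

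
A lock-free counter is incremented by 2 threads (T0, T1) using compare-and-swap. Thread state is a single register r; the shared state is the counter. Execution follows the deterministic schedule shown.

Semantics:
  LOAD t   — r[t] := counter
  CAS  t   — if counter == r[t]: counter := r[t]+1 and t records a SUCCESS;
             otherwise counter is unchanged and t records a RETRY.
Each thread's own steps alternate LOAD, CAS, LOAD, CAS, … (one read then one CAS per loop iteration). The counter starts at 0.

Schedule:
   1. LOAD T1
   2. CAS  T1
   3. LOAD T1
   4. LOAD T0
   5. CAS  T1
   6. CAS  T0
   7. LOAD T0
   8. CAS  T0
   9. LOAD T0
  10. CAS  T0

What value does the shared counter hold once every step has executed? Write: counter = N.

counter = 4

T1 LOAD — after: cnt=0, r=0 — load
T1 CAS — after: cnt=1, r=0 — ok
T1 LOAD — after: cnt=1, r=1 — load
T0 LOAD — after: cnt=1, r=1 — load
T1 CAS — after: cnt=2, r=1 — ok
T0 CAS — after: cnt=2, r=1 — retry
T0 LOAD — after: cnt=2, r=2 — load
T0 CAS — after: cnt=3, r=2 — ok
T0 LOAD — after: cnt=3, r=3 — load
T0 CAS — after: cnt=4, r=3 — ok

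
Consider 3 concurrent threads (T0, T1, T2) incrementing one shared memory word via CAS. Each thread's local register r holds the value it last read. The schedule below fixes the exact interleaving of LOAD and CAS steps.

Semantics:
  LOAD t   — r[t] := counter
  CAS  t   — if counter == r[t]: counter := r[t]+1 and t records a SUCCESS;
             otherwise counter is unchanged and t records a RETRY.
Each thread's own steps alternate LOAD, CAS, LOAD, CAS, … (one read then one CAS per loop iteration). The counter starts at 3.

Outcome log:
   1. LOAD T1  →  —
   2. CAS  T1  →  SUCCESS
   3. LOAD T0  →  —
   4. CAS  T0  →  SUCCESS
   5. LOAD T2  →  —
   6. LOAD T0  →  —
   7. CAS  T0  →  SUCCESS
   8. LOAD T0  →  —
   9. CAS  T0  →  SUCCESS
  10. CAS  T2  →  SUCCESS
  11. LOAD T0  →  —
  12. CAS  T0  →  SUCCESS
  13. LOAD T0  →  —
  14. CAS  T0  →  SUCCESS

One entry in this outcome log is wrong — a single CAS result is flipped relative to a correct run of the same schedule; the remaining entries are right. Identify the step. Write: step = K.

Re-executing:
#1 T1 reads 3
#2 T1 CAS(3→4) writes; counter now 4
#3 T0 reads 4
#4 T0 CAS(4→5) writes; counter now 5
#5 T2 reads 5
#6 T0 reads 5
#7 T0 CAS(5→6) writes; counter now 6
#8 T0 reads 6
#9 T0 CAS(6→7) writes; counter now 7
#10 T2 CAS(5→6) fails; counter now 7
#11 T0 reads 7
#12 T0 CAS(7→8) writes; counter now 8
#13 T0 reads 8
#14 T0 CAS(8→9) writes; counter now 9
Flip is step 10.

step = 10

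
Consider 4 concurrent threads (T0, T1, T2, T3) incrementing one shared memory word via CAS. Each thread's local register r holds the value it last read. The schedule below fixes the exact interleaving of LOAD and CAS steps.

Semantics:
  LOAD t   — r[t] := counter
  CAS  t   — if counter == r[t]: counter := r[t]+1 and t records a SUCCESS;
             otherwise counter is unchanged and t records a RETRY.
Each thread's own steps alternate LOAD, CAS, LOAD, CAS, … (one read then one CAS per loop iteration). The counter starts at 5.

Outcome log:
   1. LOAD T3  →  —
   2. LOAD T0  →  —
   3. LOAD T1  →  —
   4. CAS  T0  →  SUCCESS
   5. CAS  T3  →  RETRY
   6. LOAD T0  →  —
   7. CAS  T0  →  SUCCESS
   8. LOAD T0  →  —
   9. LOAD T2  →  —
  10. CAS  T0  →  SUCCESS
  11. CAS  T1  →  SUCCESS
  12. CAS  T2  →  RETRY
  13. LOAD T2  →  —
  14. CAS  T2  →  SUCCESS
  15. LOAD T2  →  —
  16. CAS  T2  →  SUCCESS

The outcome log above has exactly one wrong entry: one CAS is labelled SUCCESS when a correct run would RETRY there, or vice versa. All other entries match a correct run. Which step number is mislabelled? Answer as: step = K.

Correct run:
#1 T3 reads 5
#2 T0 reads 5
#3 T1 reads 5
#4 T0 CAS(5→6) writes; counter now 6
#5 T3 CAS(5→6) fails; counter now 6
#6 T0 reads 6
#7 T0 CAS(6→7) writes; counter now 7
#8 T0 reads 7
#9 T2 reads 7
#10 T0 CAS(7→8) writes; counter now 8
#11 T1 CAS(5→6) fails; counter now 8
#12 T2 CAS(7→8) fails; counter now 8
#13 T2 reads 8
#14 T2 CAS(8→9) writes; counter now 9
#15 T2 reads 9
#16 T2 CAS(9→10) writes; counter now 10
Log disagrees first at step 11.

step = 11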